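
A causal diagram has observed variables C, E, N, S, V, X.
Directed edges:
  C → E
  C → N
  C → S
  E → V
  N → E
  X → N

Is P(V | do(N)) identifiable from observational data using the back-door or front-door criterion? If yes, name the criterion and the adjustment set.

P(V|do(N)): backdoor, adjust for {C}.

desc(N)\{N}={E,V}; candidates ⊆ {C,S,X}.
size 0: {}; under {} N still reaches {C,E,S,V,X} ∋ V.
{C}: N⊥V given {C} in G with N→· removed — back-door holds.
P(V|do(N)) = Σ_{C} P(V|N,C)·P(C).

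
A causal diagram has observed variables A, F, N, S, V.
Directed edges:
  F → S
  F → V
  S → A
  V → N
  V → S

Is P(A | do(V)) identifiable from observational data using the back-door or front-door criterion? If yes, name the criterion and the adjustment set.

P(A|do(V)): backdoor, adjust for {F}.

desc(V)\{V}={A,N,S}; candidates ⊆ {F}.
size 0: {}; under {} V still reaches {A,F,S} ∋ A.
{F}: V⊥A given {F} in G with V→· removed — back-door holds.
P(A|do(V)) = Σ_{F} P(A|V,F)·P(F).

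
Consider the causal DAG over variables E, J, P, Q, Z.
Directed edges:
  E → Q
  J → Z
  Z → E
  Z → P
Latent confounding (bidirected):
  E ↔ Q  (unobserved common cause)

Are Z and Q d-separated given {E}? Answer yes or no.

No — Z and Q are d-connected given {E}.

Bayes-Ball from Z | {E} reaches {J,P,Q}.
Q ∈ reach(Z|{E}) ⇒ Z ⊥̸ Q | {E}.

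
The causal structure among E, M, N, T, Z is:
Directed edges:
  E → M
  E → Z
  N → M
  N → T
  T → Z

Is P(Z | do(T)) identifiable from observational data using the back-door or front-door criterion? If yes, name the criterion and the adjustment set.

desc(T)\{T}={Z}; candidates ⊆ {E,M,N}.
∅: T⊥Z given ∅ in G with T→· removed — back-door holds.
P(Z|do(T)) = P(Z|T) — no adjustment needed.

P(Z|do(T)): backdoor, adjust for ∅.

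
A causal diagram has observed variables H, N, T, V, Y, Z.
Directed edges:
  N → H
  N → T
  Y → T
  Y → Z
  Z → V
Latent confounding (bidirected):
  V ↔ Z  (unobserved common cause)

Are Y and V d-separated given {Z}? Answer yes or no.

Bayes-Ball from Y | {Z} reaches {T,V}.
V ∈ reach(Y|{Z}) ⇒ Y ⊥̸ V | {Z}.

No — Y and V are d-connected given {Z}.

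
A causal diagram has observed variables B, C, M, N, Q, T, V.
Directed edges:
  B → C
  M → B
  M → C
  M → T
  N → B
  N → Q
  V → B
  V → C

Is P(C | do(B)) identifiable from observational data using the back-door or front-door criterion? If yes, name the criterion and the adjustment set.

P(C|do(B)): backdoor, adjust for {M, V}.

desc(B)\{B}={C}; candidates ⊆ {M,N,Q,T,V}.
size 0: {}; under {} B still reaches {C,M,N,Q,T,V} ∋ C.
size 1: {M}, {N}, {Q} …(+2); under {M} B still reaches {C,N,Q,V} ∋ C.
{M,V}: B⊥C given {M,V} in G with B→· removed — back-door holds.
P(C|do(B)) = Σ_{M,V} P(C|B,M,V)·P(M,V).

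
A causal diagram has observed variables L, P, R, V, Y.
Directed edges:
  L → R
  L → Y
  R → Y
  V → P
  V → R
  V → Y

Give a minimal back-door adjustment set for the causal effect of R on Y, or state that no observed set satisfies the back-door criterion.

R→Y: minimal back-door set {L, V}.

desc(R)\{R}={Y}; candidates ⊆ {L,P,V}.
size 0: {}; under {} R still reaches {L,P,V,Y} ∋ Y.
size 1: {L}, {P}, {V}; under {L} R still reaches {P,V,Y} ∋ Y.
{L,V}: R⊥Y given {L,V} in G with R→· removed — back-door holds.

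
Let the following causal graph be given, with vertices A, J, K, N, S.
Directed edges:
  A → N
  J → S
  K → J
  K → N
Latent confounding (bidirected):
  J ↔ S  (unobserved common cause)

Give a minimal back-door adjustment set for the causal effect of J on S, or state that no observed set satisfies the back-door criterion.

desc(J)\{J}={S}; candidates ⊆ {A,K,N}.
J↔S: latent back-door arc(s) into J.
size 0: {}; under {} J still reaches {K,N,S} ∋ S.
size 1: {A}, {K}, {N}; under {A} J still reaches {K,N,S} ∋ S.
size 2: {A,K}, {A,N}, {K,N}; under {A,K} J still reaches {S} ∋ S.
J↔S cannot be blocked by any observed set — no back-door set.

J→S: no observed back-door set.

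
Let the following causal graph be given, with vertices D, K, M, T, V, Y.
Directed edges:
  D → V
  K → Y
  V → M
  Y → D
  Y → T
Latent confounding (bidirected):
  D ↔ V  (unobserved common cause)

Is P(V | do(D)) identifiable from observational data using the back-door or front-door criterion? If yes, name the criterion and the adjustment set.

desc(D)\{D}={M,V}; candidates ⊆ {K,T,Y}.
D↔V: latent back-door arc(s) into D.
size 0: {}; under {} D still reaches {K,M,T,V,Y} ∋ V.
size 1: {K}, {T}, {Y}; under {K} D still reaches {M,T,V,Y} ∋ V.
size 2: {K,T}, {K,Y}, {T,Y}; under {K,T} D still reaches {M,V,Y} ∋ V.
D↔V cannot be blocked by any observed set — no back-door set.
No mediator lies on a directed D→…→V path.
Neither criterion identifies P(V|do(D)) in this graph.

P(V|do(D)): not identifiable (no BD/FD set).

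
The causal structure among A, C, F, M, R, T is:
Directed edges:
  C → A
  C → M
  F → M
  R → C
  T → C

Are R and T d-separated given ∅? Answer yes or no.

Yes — R ⊥ T | ∅.

Bayes-Ball from R | ∅ reaches {A,C,M}.
T ∉ reach(R|∅) ⇒ R ⊥ T | ∅.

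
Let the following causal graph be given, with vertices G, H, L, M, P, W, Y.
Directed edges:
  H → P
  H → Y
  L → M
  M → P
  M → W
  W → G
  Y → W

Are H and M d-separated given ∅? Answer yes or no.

Yes — H ⊥ M | ∅.

Bayes-Ball from H | ∅ reaches {G,P,W,Y}.
M ∉ reach(H|∅) ⇒ H ⊥ M | ∅.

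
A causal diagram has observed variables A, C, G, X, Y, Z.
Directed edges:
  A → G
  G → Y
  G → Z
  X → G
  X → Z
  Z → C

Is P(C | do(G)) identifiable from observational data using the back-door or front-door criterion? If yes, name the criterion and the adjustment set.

desc(G)\{G}={C,Y,Z}; candidates ⊆ {A,X}.
size 0: {}; under {} G still reaches {A,C,X,Z} ∋ C.
{X}: G⊥C given {X} in G with G→· removed — back-door holds.
P(C|do(G)) = Σ_{X} P(C|G,X)·P(X).

P(C|do(G)): backdoor, adjust for {X}.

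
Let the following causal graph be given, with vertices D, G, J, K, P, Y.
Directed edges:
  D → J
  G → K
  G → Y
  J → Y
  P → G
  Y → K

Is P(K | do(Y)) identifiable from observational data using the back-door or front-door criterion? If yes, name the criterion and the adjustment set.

P(K|do(Y)): backdoor, adjust for {G}.

desc(Y)\{Y}={K}; candidates ⊆ {D,G,J,P}.
size 0: {}; under {} Y still reaches {D,G,J,K,P} ∋ K.
{G}: Y⊥K given {G} in G with Y→· removed — back-door holds.
P(K|do(Y)) = Σ_{G} P(K|Y,G)·P(G).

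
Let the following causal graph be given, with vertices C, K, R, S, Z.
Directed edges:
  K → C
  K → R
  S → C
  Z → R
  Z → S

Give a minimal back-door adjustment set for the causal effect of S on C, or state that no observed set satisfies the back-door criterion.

S→C: minimal back-door set ∅.

desc(S)\{S}={C}; candidates ⊆ {K,R,Z}.
∅: S⊥C given ∅ in G with S→· removed — back-door holds.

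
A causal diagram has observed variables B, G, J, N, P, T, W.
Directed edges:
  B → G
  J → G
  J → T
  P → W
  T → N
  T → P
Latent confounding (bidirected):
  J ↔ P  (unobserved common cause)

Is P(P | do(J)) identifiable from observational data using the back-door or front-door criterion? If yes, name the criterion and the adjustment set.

desc(J)\{J}={G,N,P,T,W}; candidates ⊆ {B}.
J↔P: latent back-door arc(s) into J.
size 0: {}; under {} J still reaches {P,W} ∋ P.
size 1: {B}; under {B} J still reaches {P,W} ∋ P.
J↔P cannot be blocked by any observed set — no back-door set.
{T}: (i) intercepts every directed J→P path; (ii) no back-door J→{T}; (iii) {J} blocks every back-door {T}→P. Front-door holds.
P(P|do(J)) = Σ_{T} P(T|J) Σ_{J'} P(P|T,J')P(J').

P(P|do(J)): frontdoor, adjust for {T}.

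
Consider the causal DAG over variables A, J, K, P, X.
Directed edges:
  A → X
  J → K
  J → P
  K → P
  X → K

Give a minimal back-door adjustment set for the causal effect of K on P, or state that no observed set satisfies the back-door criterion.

K→P: minimal back-door set {J}.

desc(K)\{K}={P}; candidates ⊆ {A,J,X}.
size 0: {}; under {} K still reaches {A,J,P,X} ∋ P.
{J}: K⊥P given {J} in G with K→· removed — back-door holds.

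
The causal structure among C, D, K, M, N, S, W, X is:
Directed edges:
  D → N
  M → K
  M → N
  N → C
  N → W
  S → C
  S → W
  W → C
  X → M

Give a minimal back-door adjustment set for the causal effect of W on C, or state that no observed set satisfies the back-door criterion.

desc(W)\{W}={C}; candidates ⊆ {D,K,M,N,S,X}.
size 0: {}; under {} W still reaches {C,D,K,M,N,S,X} ∋ C.
size 1: {D}, {K}, {M} …(+3); under {D} W still reaches {C,K,M,N,S,X} ∋ C.
{N,S}: W⊥C given {N,S} in G with W→· removed — back-door holds.

W→C: minimal back-door set {N, S}.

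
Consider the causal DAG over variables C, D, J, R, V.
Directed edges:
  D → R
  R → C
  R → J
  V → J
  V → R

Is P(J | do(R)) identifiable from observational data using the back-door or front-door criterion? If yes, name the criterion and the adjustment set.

desc(R)\{R}={C,J}; candidates ⊆ {D,V}.
size 0: {}; under {} R still reaches {D,J,V} ∋ J.
{V}: R⊥J given {V} in G with R→· removed — back-door holds.
P(J|do(R)) = Σ_{V} P(J|R,V)·P(V).

P(J|do(R)): backdoor, adjust for {V}.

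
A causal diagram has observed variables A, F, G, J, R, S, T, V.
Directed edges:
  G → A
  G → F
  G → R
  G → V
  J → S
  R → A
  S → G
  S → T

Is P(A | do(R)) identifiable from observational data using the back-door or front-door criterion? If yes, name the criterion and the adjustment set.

desc(R)\{R}={A}; candidates ⊆ {F,G,J,S,T,V}.
size 0: {}; under {} R still reaches {A,F,G,J,S,T,V} ∋ A.
{G}: R⊥A given {G} in G with R→· removed — back-door holds.
P(A|do(R)) = Σ_{G} P(A|R,G)·P(G).

P(A|do(R)): backdoor, adjust for {G}.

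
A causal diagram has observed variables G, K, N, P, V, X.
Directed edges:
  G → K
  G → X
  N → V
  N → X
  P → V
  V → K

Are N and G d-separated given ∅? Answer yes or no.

Yes — N ⊥ G | ∅.

Bayes-Ball from N | ∅ reaches {K,V,X}.
G ∉ reach(N|∅) ⇒ N ⊥ G | ∅.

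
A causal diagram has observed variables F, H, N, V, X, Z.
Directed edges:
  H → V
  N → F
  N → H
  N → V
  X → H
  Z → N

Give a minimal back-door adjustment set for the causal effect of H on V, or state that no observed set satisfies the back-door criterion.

H→V: minimal back-door set {N}.

desc(H)\{H}={V}; candidates ⊆ {F,N,X,Z}.
size 0: {}; under {} H still reaches {F,N,V,X,Z} ∋ V.
{N}: H⊥V given {N} in G with H→· removed — back-door holds.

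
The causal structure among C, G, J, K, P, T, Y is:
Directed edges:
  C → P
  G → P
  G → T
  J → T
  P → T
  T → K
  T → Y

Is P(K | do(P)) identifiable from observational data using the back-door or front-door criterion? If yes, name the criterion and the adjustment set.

desc(P)\{P}={K,T,Y}; candidates ⊆ {C,G,J}.
size 0: {}; under {} P still reaches {C,G,K,T,Y} ∋ K.
{G}: P⊥K given {G} in G with P→· removed — back-door holds.
P(K|do(P)) = Σ_{G} P(K|P,G)·P(G).

P(K|do(P)): backdoor, adjust for {G}.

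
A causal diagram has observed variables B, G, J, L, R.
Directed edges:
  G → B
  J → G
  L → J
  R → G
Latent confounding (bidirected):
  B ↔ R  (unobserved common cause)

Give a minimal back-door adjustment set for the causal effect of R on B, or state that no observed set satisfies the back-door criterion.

R→B: no observed back-door set.

desc(R)\{R}={B,G}; candidates ⊆ {J,L}.
R↔B: latent back-door arc(s) into R.
size 0: {}; under {} R still reaches {B} ∋ B.
size 1: {J}, {L}; under {J} R still reaches {B} ∋ B.
size 2: {J,L}; under {J,L} R still reaches {B} ∋ B.
R↔B cannot be blocked by any observed set — no back-door set.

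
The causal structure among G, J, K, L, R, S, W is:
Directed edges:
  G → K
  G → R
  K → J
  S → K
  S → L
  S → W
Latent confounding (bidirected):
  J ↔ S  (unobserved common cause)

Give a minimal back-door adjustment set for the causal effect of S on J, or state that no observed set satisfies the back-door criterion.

S→J: no observed back-door set.

desc(S)\{S}={J,K,L,W}; candidates ⊆ {G,R}.
S↔J: latent back-door arc(s) into S.
size 0: {}; under {} S still reaches {J} ∋ J.
size 1: {G}, {R}; under {G} S still reaches {J} ∋ J.
size 2: {G,R}; under {G,R} S still reaches {J} ∋ J.
S↔J cannot be blocked by any observed set — no back-door set.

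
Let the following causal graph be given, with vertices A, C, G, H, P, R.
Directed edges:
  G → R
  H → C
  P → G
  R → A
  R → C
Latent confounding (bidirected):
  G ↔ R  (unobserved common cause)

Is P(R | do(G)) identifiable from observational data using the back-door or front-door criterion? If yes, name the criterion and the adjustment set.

desc(G)\{G}={A,C,R}; candidates ⊆ {H,P}.
G↔R: latent back-door arc(s) into G.
size 0: {}; under {} G still reaches {A,C,P,R} ∋ R.
size 1: {H}, {P}; under {H} G still reaches {A,C,P,R} ∋ R.
size 2: {H,P}; under {H,P} G still reaches {A,C,R} ∋ R.
G↔R cannot be blocked by any observed set — no back-door set.
No mediator lies on a directed G→…→R path.
Neither criterion identifies P(R|do(G)) in this graph.

P(R|do(G)): not identifiable (no BD/FD set).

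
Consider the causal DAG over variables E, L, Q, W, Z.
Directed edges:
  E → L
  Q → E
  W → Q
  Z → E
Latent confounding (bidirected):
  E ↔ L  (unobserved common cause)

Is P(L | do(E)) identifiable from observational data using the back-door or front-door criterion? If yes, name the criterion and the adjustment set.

desc(E)\{E}={L}; candidates ⊆ {Q,W,Z}.
E↔L: latent back-door arc(s) into E.
size 0: {}; under {} E still reaches {L,Q,W,Z} ∋ L.
size 1: {Q}, {W}, {Z}; under {Q} E still reaches {L,Z} ∋ L.
size 2: {Q,W}, {Q,Z}, {W,Z}; under {Q,W} E still reaches {L,Z} ∋ L.
E↔L cannot be blocked by any observed set — no back-door set.
No mediator lies on a directed E→…→L path.
Neither criterion identifies P(L|do(E)) in this graph.

P(L|do(E)): not identifiable (no BD/FD set).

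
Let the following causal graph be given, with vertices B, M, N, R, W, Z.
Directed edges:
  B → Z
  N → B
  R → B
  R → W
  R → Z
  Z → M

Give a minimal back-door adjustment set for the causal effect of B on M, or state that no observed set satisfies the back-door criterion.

desc(B)\{B}={M,Z}; candidates ⊆ {N,R,W}.
size 0: {}; under {} B still reaches {M,N,R,W,Z} ∋ M.
{R}: B⊥M given {R} in G with B→· removed — back-door holds.

B→M: minimal back-door set {R}.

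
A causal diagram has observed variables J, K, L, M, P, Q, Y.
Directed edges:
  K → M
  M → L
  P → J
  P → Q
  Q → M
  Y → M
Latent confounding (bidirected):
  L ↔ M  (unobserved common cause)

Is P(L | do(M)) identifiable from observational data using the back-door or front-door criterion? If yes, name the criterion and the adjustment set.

P(L|do(M)): not identifiable (no BD/FD set).

desc(M)\{M}={L}; candidates ⊆ {J,K,P,Q,Y}.
M↔L: latent back-door arc(s) into M.
size 0: {}; under {} M still reaches {J,K,L,P,Q,Y} ∋ L.
size 1: {J}, {K}, {P} …(+2); under {J} M still reaches {K,L,P,Q,Y} ∋ L.
size 2: {J,K}, {J,P}, {J,Q} …(+7); under {J,K} M still reaches {L,P,Q,Y} ∋ L.
M↔L cannot be blocked by any observed set — no back-door set.
No mediator lies on a directed M→…→L path.
Neither criterion identifies P(L|do(M)) in this graph.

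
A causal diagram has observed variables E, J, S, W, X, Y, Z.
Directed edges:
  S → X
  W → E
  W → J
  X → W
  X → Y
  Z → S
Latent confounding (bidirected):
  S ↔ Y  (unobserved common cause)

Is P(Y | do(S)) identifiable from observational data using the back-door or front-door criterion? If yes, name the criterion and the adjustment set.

desc(S)\{S}={E,J,W,X,Y}; candidates ⊆ {Z}.
S↔Y: latent back-door arc(s) into S.
size 0: {}; under {} S still reaches {Y,Z} ∋ Y.
size 1: {Z}; under {Z} S still reaches {Y} ∋ Y.
S↔Y cannot be blocked by any observed set — no back-door set.
{X}: (i) intercepts every directed S→Y path; (ii) no back-door S→{X}; (iii) {S} blocks every back-door {X}→Y. Front-door holds.
P(Y|do(S)) = Σ_{X} P(X|S) Σ_{S'} P(Y|X,S')P(S').

P(Y|do(S)): frontdoor, adjust for {X}.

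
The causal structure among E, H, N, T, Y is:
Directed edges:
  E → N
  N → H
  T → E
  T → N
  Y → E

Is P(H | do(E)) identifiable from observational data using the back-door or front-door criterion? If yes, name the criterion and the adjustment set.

desc(E)\{E}={H,N}; candidates ⊆ {T,Y}.
size 0: {}; under {} E still reaches {H,N,T,Y} ∋ H.
{T}: E⊥H given {T} in G with E→· removed — back-door holds.
P(H|do(E)) = Σ_{T} P(H|E,T)·P(T).

P(H|do(E)): backdoor, adjust for {T}.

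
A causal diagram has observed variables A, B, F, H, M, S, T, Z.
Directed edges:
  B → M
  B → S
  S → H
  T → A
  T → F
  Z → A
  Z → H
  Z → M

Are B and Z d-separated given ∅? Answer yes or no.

Yes — B ⊥ Z | ∅.

Bayes-Ball from B | ∅ reaches {H,M,S}.
Z ∉ reach(B|∅) ⇒ B ⊥ Z | ∅.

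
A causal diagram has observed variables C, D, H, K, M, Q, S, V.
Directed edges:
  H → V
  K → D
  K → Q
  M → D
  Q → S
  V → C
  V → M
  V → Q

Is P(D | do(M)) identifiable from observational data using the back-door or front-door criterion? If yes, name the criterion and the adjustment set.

P(D|do(M)): backdoor, adjust for ∅.

desc(M)\{M}={D}; candidates ⊆ {C,H,K,Q,S,V}.
∅: M⊥D given ∅ in G with M→· removed — back-door holds.
P(D|do(M)) = P(D|M) — no adjustment needed.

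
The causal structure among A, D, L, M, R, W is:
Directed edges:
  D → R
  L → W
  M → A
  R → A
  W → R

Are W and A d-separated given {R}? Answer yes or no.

Bayes-Ball from W | {R} reaches {D,L}.
A ∉ reach(W|{R}) ⇒ W ⊥ A | {R}.

Yes — W ⊥ A | {R}.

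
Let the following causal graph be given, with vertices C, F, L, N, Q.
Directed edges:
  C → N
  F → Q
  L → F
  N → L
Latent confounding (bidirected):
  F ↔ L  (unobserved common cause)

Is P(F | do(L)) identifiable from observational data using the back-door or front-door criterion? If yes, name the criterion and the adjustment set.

desc(L)\{L}={F,Q}; candidates ⊆ {C,N}.
L↔F: latent back-door arc(s) into L.
size 0: {}; under {} L still reaches {C,F,N,Q} ∋ F.
size 1: {C}, {N}; under {C} L still reaches {F,N,Q} ∋ F.
size 2: {C,N}; under {C,N} L still reaches {F,Q} ∋ F.
L↔F cannot be blocked by any observed set — no back-door set.
No mediator lies on a directed L→…→F path.
Neither criterion identifies P(F|do(L)) in this graph.

P(F|do(L)): not identifiable (no BD/FD set).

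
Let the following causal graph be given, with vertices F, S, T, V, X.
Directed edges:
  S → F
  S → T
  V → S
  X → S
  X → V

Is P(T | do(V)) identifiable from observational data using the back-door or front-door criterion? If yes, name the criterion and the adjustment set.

desc(V)\{V}={F,S,T}; candidates ⊆ {X}.
size 0: {}; under {} V still reaches {F,S,T,X} ∋ T.
{X}: V⊥T given {X} in G with V→· removed — back-door holds.
P(T|do(V)) = Σ_{X} P(T|V,X)·P(X).

P(T|do(V)): backdoor, adjust for {X}.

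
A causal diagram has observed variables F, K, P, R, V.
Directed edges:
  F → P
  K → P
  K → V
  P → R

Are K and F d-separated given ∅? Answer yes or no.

Bayes-Ball from K | ∅ reaches {P,R,V}.
F ∉ reach(K|∅) ⇒ K ⊥ F | ∅.

Yes — K ⊥ F | ∅.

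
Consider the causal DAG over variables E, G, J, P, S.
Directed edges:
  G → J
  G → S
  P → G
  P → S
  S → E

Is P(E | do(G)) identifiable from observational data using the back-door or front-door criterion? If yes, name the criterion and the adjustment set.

P(E|do(G)): backdoor, adjust for {P}.

desc(G)\{G}={E,J,S}; candidates ⊆ {P}.
size 0: {}; under {} G still reaches {E,P,S} ∋ E.
{P}: G⊥E given {P} in G with G→· removed — back-door holds.
P(E|do(G)) = Σ_{P} P(E|G,P)·P(P).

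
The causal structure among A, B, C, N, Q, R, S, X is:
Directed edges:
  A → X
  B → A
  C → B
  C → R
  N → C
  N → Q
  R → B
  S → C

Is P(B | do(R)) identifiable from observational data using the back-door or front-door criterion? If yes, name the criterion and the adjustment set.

desc(R)\{R}={A,B,X}; candidates ⊆ {C,N,Q,S}.
size 0: {}; under {} R still reaches {A,B,C,N,Q,S,X} ∋ B.
{C}: R⊥B given {C} in G with R→· removed — back-door holds.
P(B|do(R)) = Σ_{C} P(B|R,C)·P(C).

P(B|do(R)): backdoor, adjust for {C}.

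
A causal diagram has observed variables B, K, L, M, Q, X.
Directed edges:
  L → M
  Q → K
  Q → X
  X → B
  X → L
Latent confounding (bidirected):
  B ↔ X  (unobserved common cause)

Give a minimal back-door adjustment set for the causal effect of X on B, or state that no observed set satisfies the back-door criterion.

X→B: no observed back-door set.

desc(X)\{X}={B,L,M}; candidates ⊆ {K,Q}.
X↔B: latent back-door arc(s) into X.
size 0: {}; under {} X still reaches {B,K,Q} ∋ B.
size 1: {K}, {Q}; under {K} X still reaches {B,Q} ∋ B.
size 2: {K,Q}; under {K,Q} X still reaches {B} ∋ B.
X↔B cannot be blocked by any observed set — no back-door set.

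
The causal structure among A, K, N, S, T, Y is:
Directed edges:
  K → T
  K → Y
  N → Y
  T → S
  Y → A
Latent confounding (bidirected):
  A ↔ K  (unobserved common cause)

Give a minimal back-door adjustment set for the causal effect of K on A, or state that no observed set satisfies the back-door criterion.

K→A: no observed back-door set.

desc(K)\{K}={A,S,T,Y}; candidates ⊆ {N}.
K↔A: latent back-door arc(s) into K.
size 0: {}; under {} K still reaches {A} ∋ A.
size 1: {N}; under {N} K still reaches {A} ∋ A.
K↔A cannot be blocked by any observed set — no back-door set.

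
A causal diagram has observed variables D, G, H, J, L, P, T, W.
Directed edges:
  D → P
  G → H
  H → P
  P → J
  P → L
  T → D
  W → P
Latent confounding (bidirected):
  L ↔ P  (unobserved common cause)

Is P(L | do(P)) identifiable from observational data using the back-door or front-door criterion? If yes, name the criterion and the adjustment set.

P(L|do(P)): not identifiable (no BD/FD set).

desc(P)\{P}={J,L}; candidates ⊆ {D,G,H,T,W}.
P↔L: latent back-door arc(s) into P.
size 0: {}; under {} P still reaches {D,G,H,L,T,W} ∋ L.
size 1: {D}, {G}, {H} …(+2); under {D} P still reaches {G,H,L,W} ∋ L.
size 2: {D,G}, {D,H}, {D,T} …(+7); under {D,G} P still reaches {H,L,W} ∋ L.
P↔L cannot be blocked by any observed set — no back-door set.
No mediator lies on a directed P→…→L path.
Neither criterion identifies P(L|do(P)) in this graph.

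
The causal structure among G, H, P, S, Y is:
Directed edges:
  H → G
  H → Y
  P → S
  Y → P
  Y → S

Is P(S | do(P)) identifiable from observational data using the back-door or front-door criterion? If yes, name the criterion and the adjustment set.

P(S|do(P)): backdoor, adjust for {Y}.

desc(P)\{P}={S}; candidates ⊆ {G,H,Y}.
size 0: {}; under {} P still reaches {G,H,S,Y} ∋ S.
{Y}: P⊥S given {Y} in G with P→· removed — back-door holds.
P(S|do(P)) = Σ_{Y} P(S|P,Y)·P(Y).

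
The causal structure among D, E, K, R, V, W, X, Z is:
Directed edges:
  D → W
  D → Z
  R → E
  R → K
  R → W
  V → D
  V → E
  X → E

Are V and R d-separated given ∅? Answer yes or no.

Yes — V ⊥ R | ∅.

Bayes-Ball from V | ∅ reaches {D,E,W,Z}.
R ∉ reach(V|∅) ⇒ V ⊥ R | ∅.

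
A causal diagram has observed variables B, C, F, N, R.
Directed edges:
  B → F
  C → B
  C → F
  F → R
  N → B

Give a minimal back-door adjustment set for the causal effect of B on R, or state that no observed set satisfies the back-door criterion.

desc(B)\{B}={F,R}; candidates ⊆ {C,N}.
size 0: {}; under {} B still reaches {C,F,N,R} ∋ R.
{C}: B⊥R given {C} in G with B→· removed — back-door holds.

B→R: minimal back-door set {C}.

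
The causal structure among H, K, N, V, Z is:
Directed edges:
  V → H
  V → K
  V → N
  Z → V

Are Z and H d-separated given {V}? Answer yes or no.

Yes — Z ⊥ H | {V}.

Bayes-Ball from Z | {V} reaches ∅.
H ∉ reach(Z|{V}) ⇒ Z ⊥ H | {V}.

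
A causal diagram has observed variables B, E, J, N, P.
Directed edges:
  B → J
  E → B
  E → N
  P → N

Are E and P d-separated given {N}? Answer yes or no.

Bayes-Ball from E | {N} reaches {B,J,P}.
P ∈ reach(E|{N}) ⇒ E ⊥̸ P | {N}.

No — E and P are d-connected given {N}.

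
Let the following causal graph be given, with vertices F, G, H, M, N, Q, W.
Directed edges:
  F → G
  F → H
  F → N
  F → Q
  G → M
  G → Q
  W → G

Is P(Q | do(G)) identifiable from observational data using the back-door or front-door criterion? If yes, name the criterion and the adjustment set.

desc(G)\{G}={M,Q}; candidates ⊆ {F,H,N,W}.
size 0: {}; under {} G still reaches {F,H,N,Q,W} ∋ Q.
{F}: G⊥Q given {F} in G with G→· removed — back-door holds.
P(Q|do(G)) = Σ_{F} P(Q|G,F)·P(F).

P(Q|do(G)): backdoor, adjust for {F}.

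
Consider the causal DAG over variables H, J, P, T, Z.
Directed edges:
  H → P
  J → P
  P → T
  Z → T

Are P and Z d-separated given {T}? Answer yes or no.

No — P and Z are d-connected given {T}.

Bayes-Ball from P | {T} reaches {H,J,Z}.
Z ∈ reach(P|{T}) ⇒ P ⊥̸ Z | {T}.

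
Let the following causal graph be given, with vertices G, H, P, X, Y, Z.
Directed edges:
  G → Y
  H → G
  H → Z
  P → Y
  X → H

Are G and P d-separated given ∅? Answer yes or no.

Yes — G ⊥ P | ∅.

Bayes-Ball from G | ∅ reaches {H,X,Y,Z}.
P ∉ reach(G|∅) ⇒ G ⊥ P | ∅.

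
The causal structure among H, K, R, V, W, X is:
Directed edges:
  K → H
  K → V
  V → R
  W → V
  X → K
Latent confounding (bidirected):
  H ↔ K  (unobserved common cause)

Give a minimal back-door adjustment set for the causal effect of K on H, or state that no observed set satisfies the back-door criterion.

K→H: no observed back-door set.

desc(K)\{K}={H,R,V}; candidates ⊆ {W,X}.
K↔H: latent back-door arc(s) into K.
size 0: {}; under {} K still reaches {H,X} ∋ H.
size 1: {W}, {X}; under {W} K still reaches {H,X} ∋ H.
size 2: {W,X}; under {W,X} K still reaches {H} ∋ H.
K↔H cannot be blocked by any observed set — no back-door set.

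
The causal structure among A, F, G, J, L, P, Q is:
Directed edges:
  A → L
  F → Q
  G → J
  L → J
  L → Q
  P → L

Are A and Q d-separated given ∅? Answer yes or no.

No — A and Q are d-connected given ∅.

Bayes-Ball from A | ∅ reaches {J,L,Q}.
Q ∈ reach(A|∅) ⇒ A ⊥̸ Q | ∅.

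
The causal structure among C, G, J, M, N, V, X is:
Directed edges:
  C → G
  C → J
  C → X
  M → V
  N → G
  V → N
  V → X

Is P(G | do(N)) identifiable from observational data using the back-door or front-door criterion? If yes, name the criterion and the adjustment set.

desc(N)\{N}={G}; candidates ⊆ {C,J,M,V,X}.
∅: N⊥G given ∅ in G with N→· removed — back-door holds.
P(G|do(N)) = P(G|N) — no adjustment needed.

P(G|do(N)): backdoor, adjust for ∅.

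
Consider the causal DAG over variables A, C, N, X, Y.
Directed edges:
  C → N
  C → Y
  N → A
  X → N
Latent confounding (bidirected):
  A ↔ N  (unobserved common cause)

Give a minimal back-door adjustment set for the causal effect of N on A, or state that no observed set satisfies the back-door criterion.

N→A: no observed back-door set.

desc(N)\{N}={A}; candidates ⊆ {C,X,Y}.
N↔A: latent back-door arc(s) into N.
size 0: {}; under {} N still reaches {A,C,X,Y} ∋ A.
size 1: {C}, {X}, {Y}; under {C} N still reaches {A,X} ∋ A.
size 2: {C,X}, {C,Y}, {X,Y}; under {C,X} N still reaches {A} ∋ A.
N↔A cannot be blocked by any observed set — no back-door set.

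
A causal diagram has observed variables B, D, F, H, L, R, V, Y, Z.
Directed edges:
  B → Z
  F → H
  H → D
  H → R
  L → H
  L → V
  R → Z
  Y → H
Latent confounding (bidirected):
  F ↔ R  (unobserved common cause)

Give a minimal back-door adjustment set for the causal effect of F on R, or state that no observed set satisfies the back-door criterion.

F→R: no observed back-door set.

desc(F)\{F}={D,H,R,Z}; candidates ⊆ {B,L,V,Y}.
F↔R: latent back-door arc(s) into F.
size 0: {}; under {} F still reaches {R,Z} ∋ R.
size 1: {B}, {L}, {V} …(+1); under {B} F still reaches {R,Z} ∋ R.
size 2: {B,L}, {B,V}, {B,Y} …(+3); under {B,L} F still reaches {R,Z} ∋ R.
F↔R cannot be blocked by any observed set — no back-door set.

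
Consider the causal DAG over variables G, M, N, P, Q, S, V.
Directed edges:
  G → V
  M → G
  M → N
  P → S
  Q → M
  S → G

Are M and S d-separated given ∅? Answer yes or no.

Yes — M ⊥ S | ∅.

Bayes-Ball from M | ∅ reaches {G,N,Q,V}.
S ∉ reach(M|∅) ⇒ M ⊥ S | ∅.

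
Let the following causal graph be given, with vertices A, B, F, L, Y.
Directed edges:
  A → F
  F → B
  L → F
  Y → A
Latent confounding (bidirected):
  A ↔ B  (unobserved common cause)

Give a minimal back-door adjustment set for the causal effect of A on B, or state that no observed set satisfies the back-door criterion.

A→B: no observed back-door set.

desc(A)\{A}={B,F}; candidates ⊆ {L,Y}.
A↔B: latent back-door arc(s) into A.
size 0: {}; under {} A still reaches {B,Y} ∋ B.
size 1: {L}, {Y}; under {L} A still reaches {B,Y} ∋ B.
size 2: {L,Y}; under {L,Y} A still reaches {B} ∋ B.
A↔B cannot be blocked by any observed set — no back-door set.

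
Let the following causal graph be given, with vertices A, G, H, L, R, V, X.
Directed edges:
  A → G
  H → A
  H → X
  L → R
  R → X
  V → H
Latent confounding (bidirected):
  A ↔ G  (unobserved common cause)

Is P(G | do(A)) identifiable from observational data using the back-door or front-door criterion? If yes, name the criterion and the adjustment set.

P(G|do(A)): not identifiable (no BD/FD set).

desc(A)\{A}={G}; candidates ⊆ {H,L,R,V,X}.
A↔G: latent back-door arc(s) into A.
size 0: {}; under {} A still reaches {G,H,V,X} ∋ G.
size 1: {H}, {L}, {R} …(+2); under {H} A still reaches {G} ∋ G.
size 2: {H,L}, {H,R}, {H,V} …(+7); under {H,L} A still reaches {G} ∋ G.
A↔G cannot be blocked by any observed set — no back-door set.
No mediator lies on a directed A→…→G path.
Neither criterion identifies P(G|do(A)) in this graph.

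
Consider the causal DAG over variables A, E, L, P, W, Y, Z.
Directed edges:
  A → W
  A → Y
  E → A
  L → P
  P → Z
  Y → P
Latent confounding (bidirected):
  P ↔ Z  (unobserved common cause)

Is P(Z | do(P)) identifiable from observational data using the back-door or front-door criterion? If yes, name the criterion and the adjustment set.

desc(P)\{P}={Z}; candidates ⊆ {A,E,L,W,Y}.
P↔Z: latent back-door arc(s) into P.
size 0: {}; under {} P still reaches {A,E,L,W,Y,Z} ∋ Z.
size 1: {A}, {E}, {L} …(+2); under {A} P still reaches {L,Y,Z} ∋ Z.
size 2: {A,E}, {A,L}, {A,W} …(+7); under {A,E} P still reaches {L,Y,Z} ∋ Z.
P↔Z cannot be blocked by any observed set — no back-door set.
No mediator lies on a directed P→…→Z path.
Neither criterion identifies P(Z|do(P)) in this graph.

P(Z|do(P)): not identifiable (no BD/FD set).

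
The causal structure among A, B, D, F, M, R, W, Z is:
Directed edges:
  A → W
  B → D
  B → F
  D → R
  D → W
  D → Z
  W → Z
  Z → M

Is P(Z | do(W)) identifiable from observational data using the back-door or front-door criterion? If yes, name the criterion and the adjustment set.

desc(W)\{W}={M,Z}; candidates ⊆ {A,B,D,F,R}.
size 0: {}; under {} W still reaches {A,B,D,F,M,R,Z} ∋ Z.
{D}: W⊥Z given {D} in G with W→· removed — back-door holds.
P(Z|do(W)) = Σ_{D} P(Z|W,D)·P(D).

P(Z|do(W)): backdoor, adjust for {D}.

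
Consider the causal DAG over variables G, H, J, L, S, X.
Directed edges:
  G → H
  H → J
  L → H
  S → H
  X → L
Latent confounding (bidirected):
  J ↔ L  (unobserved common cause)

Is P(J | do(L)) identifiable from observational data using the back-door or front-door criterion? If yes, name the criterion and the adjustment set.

P(J|do(L)): frontdoor, adjust for {H}.

desc(L)\{L}={H,J}; candidates ⊆ {G,S,X}.
L↔J: latent back-door arc(s) into L.
size 0: {}; under {} L still reaches {J,X} ∋ J.
size 1: {G}, {S}, {X}; under {G} L still reaches {J,X} ∋ J.
size 2: {G,S}, {G,X}, {S,X}; under {G,S} L still reaches {J,X} ∋ J.
L↔J cannot be blocked by any observed set — no back-door set.
{H}: (i) intercepts every directed L→J path; (ii) no back-door L→{H}; (iii) {L} blocks every back-door {H}→J. Front-door holds.
P(J|do(L)) = Σ_{H} P(H|L) Σ_{L'} P(J|H,L')P(L').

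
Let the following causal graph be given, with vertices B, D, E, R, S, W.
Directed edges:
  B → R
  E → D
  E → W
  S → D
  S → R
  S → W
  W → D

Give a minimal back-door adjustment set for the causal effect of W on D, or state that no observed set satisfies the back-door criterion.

desc(W)\{W}={D}; candidates ⊆ {B,E,R,S}.
size 0: {}; under {} W still reaches {D,E,R,S} ∋ D.
size 1: {B}, {E}, {R} …(+1); under {B} W still reaches {D,E,R,S} ∋ D.
{E,S}: W⊥D given {E,S} in G with W→· removed — back-door holds.

W→D: minimal back-door set {E, S}.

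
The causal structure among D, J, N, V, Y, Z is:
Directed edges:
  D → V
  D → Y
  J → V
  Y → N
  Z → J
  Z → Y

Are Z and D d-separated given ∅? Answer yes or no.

Yes — Z ⊥ D | ∅.

Bayes-Ball from Z | ∅ reaches {J,N,V,Y}.
D ∉ reach(Z|∅) ⇒ Z ⊥ D | ∅.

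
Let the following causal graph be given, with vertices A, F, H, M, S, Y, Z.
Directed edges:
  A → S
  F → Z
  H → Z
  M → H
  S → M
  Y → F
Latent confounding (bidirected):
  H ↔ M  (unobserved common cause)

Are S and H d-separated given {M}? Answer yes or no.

No — S and H are d-connected given {M}.

Bayes-Ball from S | {M} reaches {A,H,Z}.
H ∈ reach(S|{M}) ⇒ S ⊥̸ H | {M}.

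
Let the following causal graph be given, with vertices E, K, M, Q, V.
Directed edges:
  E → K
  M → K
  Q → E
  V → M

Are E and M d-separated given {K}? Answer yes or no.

Bayes-Ball from E | {K} reaches {M,Q,V}.
M ∈ reach(E|{K}) ⇒ E ⊥̸ M | {K}.

No — E and M are d-connected given {K}.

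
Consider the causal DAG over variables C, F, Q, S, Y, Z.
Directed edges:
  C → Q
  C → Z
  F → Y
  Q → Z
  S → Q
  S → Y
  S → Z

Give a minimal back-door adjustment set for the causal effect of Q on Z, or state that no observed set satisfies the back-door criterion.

desc(Q)\{Q}={Z}; candidates ⊆ {C,F,S,Y}.
size 0: {}; under {} Q still reaches {C,S,Y,Z} ∋ Z.
size 1: {C}, {F}, {S} …(+1); under {C} Q still reaches {S,Y,Z} ∋ Z.
{C,S}: Q⊥Z given {C,S} in G with Q→· removed — back-door holds.

Q→Z: minimal back-door set {C, S}.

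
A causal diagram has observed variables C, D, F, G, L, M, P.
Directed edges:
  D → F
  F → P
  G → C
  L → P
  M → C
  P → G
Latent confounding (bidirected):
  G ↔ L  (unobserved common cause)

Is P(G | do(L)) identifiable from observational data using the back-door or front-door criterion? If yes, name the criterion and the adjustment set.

desc(L)\{L}={C,G,P}; candidates ⊆ {D,F,M}.
L↔G: latent back-door arc(s) into L.
size 0: {}; under {} L still reaches {C,G} ∋ G.
size 1: {D}, {F}, {M}; under {D} L still reaches {C,G} ∋ G.
size 2: {D,F}, {D,M}, {F,M}; under {D,F} L still reaches {C,G} ∋ G.
L↔G cannot be blocked by any observed set — no back-door set.
{P}: (i) intercepts every directed L→G path; (ii) no back-door L→{P}; (iii) {L} blocks every back-door {P}→G. Front-door holds.
P(G|do(L)) = Σ_{P} P(P|L) Σ_{L'} P(G|P,L')P(L').

P(G|do(L)): frontdoor, adjust for {P}.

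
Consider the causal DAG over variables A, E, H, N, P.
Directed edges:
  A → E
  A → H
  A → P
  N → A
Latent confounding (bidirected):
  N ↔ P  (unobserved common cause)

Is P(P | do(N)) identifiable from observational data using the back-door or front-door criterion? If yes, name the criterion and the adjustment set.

P(P|do(N)): frontdoor, adjust for {A}.

desc(N)\{N}={A,E,H,P}; candidates ⊆ {—}.
N↔P: latent back-door arc(s) into N.
size 0: {}; under {} N still reaches {P} ∋ P.
N↔P cannot be blocked by any observed set — no back-door set.
{A}: (i) intercepts every directed N→P path; (ii) no back-door N→{A}; (iii) {N} blocks every back-door {A}→P. Front-door holds.
P(P|do(N)) = Σ_{A} P(A|N) Σ_{N'} P(P|A,N')P(N').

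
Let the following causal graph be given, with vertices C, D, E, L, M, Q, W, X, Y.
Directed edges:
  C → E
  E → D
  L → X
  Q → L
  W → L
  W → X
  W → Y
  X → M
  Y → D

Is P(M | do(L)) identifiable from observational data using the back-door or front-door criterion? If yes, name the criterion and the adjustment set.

desc(L)\{L}={M,X}; candidates ⊆ {C,D,E,Q,W,Y}.
size 0: {}; under {} L still reaches {D,M,Q,W,X,Y} ∋ M.
{W}: L⊥M given {W} in G with L→· removed — back-door holds.
P(M|do(L)) = Σ_{W} P(M|L,W)·P(W).

P(M|do(L)): backdoor, adjust for {W}.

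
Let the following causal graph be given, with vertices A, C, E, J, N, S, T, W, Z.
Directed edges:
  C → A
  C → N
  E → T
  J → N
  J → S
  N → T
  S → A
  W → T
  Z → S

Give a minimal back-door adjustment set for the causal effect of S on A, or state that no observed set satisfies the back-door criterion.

desc(S)\{S}={A}; candidates ⊆ {C,E,J,N,T,W,Z}.
∅: S⊥A given ∅ in G with S→· removed — back-door holds.

S→A: minimal back-door set ∅.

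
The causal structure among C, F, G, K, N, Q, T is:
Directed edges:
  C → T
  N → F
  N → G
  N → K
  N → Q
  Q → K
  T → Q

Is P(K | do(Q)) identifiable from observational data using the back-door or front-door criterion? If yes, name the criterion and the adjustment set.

P(K|do(Q)): backdoor, adjust for {N}.

desc(Q)\{Q}={K}; candidates ⊆ {C,F,G,N,T}.
size 0: {}; under {} Q still reaches {C,F,G,K,N,T} ∋ K.
{N}: Q⊥K given {N} in G with Q→· removed — back-door holds.
P(K|do(Q)) = Σ_{N} P(K|Q,N)·P(N).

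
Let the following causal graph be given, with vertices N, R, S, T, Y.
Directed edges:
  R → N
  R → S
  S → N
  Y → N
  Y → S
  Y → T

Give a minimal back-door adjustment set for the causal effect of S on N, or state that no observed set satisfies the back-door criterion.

S→N: minimal back-door set {R, Y}.

desc(S)\{S}={N}; candidates ⊆ {R,T,Y}.
size 0: {}; under {} S still reaches {N,R,T,Y} ∋ N.
size 1: {R}, {T}, {Y}; under {R} S still reaches {N,T,Y} ∋ N.
{R,Y}: S⊥N given {R,Y} in G with S→· removed — back-door holds.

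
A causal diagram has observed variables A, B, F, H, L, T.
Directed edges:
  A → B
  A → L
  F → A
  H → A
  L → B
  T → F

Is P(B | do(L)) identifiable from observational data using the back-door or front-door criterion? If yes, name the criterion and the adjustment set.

desc(L)\{L}={B}; candidates ⊆ {A,F,H,T}.
size 0: {}; under {} L still reaches {A,B,F,H,T} ∋ B.
{A}: L⊥B given {A} in G with L→· removed — back-door holds.
P(B|do(L)) = Σ_{A} P(B|L,A)·P(A).

P(B|do(L)): backdoor, adjust for {A}.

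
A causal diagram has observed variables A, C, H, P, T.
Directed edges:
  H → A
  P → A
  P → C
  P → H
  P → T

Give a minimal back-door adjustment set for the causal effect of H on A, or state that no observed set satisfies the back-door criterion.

desc(H)\{H}={A}; candidates ⊆ {C,P,T}.
size 0: {}; under {} H still reaches {A,C,P,T} ∋ A.
{P}: H⊥A given {P} in G with H→· removed — back-door holds.

H→A: minimal back-door set {P}.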